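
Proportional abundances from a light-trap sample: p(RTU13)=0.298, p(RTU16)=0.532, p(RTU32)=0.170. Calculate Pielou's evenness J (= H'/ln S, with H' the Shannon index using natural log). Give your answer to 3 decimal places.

H' = −Σ pᵢ ln pᵢ = −((-0.36078) + (-0.33575) + (-0.30123)) = 0.99776 (working shown to 5 dp, full precision carried).
With S = 3 species, ln S = 1.09861, so J = 0.99776/1.09861 = 0.90820, i.e. 0.908 to 3 decimal places.

0.908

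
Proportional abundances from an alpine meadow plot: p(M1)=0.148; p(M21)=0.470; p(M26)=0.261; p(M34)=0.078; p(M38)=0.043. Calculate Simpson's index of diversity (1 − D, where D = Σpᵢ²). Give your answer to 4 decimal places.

D = 0.148² + 0.47² + 0.261² + 0.078² + 0.043² = 0.021904 + 0.220900 + 0.068121 + 0.006084 + 0.001849 = 0.318858 (working shown to 6 dp, full precision carried).
So 1 − D = 0.681142, i.e. 0.6811 to 4 decimal places.

0.6811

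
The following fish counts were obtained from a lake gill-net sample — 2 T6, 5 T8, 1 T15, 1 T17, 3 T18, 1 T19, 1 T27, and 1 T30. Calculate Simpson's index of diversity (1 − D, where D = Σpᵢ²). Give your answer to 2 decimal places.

0.81

Total N = 2+5+1+1+3+1+1+1 = 15, so the proportions are 0.1333, 0.3333, 0.0667, 0.0667, 0.2, 0.0667, 0.0667, 0.0667 (working shown to 4 dp, full precision carried).
D = 0.1333² + 0.3333² + 0.0667² + 0.0667² + 0.2² + 0.0667² + 0.0667² + 0.0667² = 0.0178 + 0.1111 + 0.0044 + 0.0044 + 0.0400 + 0.0044 + 0.0044 + 0.0044 = 0.1911.
So 1 − D = 0.8089, i.e. 0.81 to 2 decimal places.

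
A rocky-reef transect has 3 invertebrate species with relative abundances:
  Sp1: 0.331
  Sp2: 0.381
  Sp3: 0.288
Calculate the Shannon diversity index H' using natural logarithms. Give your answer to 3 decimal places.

1.092

Each pᵢ ln pᵢ term (working shown to 5 dp, full precision carried): 0.331×(-1.10564)=-0.36597, 0.381×(-0.96496)=-0.36765, 0.288×(-1.24479)=-0.35850.
Sum = -1.09211, so H' = 1.092.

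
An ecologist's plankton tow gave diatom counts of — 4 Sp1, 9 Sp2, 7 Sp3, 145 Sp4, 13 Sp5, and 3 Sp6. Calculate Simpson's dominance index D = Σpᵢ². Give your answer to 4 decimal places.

Total N = 4+9+7+145+13+3 = 181, so the proportions are 0.022099, 0.049724, 0.038674, 0.801105, 0.071823, 0.016575 (working shown to 6 dp, full precision carried).
D = 0.022099² + 0.049724² + 0.038674² + 0.801105² + 0.071823² + 0.016575² = 0.000488 + 0.002472 + 0.001496 + 0.641769 + 0.005159 + 0.000275 = 0.651659.
To 4 decimal places, D = 0.6517.

0.6517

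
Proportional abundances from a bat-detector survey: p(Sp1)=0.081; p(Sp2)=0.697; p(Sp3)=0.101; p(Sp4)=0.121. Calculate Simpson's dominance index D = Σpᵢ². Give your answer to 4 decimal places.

D = 0.081² + 0.697² + 0.101² + 0.121² = 0.006561 + 0.485809 + 0.010201 + 0.014641 = 0.517212 (working shown to 6 dp, full precision carried).
To 4 decimal places, D = 0.5172.

0.5172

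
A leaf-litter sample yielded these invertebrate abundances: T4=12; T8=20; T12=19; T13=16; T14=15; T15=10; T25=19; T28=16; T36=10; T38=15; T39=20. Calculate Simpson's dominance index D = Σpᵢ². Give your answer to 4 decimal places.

Total N = 12+20+19+16+15+10+19+16+10+15+20 = 172, so the proportions are 0.069767, 0.116279, 0.110465, 0.093023, 0.087209, 0.05814, 0.110465, 0.093023, 0.05814, 0.087209, 0.116279 (working shown to 6 dp, full precision carried).
D = 0.069767² + 0.116279² + 0.110465² + 0.093023² + 0.087209² + 0.05814² + 0.110465² + 0.093023² + 0.05814² + 0.087209² + 0.116279² = 0.004867 + 0.013521 + 0.012203 + 0.008653 + 0.007605 + 0.003380 + 0.012203 + 0.008653 + 0.003380 + 0.007605 + 0.013521 = 0.095592.
To 4 decimal places, D = 0.0956.

0.0956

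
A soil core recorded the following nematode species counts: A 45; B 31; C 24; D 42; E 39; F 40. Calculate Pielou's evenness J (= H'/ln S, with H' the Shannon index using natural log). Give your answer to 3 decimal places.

Total N = 45+31+24+42+39+40 = 221, so the proportions are 0.20362, 0.14027, 0.1086, 0.19005, 0.17647, 0.181 (working shown to 5 dp, full precision carried).
H' = −Σ pᵢ ln pᵢ = −((-0.32406) + (-0.27552) + (-0.24110) + (-0.31557) + (-0.30611) + (-0.30937)) = 1.77172.
With S = 6 species, ln S = 1.79176, so J = 1.77172/1.79176 = 0.98882, i.e. 0.989 to 3 decimal places.

0.989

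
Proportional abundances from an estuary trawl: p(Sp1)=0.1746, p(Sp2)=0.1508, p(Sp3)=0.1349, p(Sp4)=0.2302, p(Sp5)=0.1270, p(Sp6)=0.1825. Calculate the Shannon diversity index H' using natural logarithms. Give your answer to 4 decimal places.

1.7709

Each pᵢ ln pᵢ term (working shown to 6 dp, full precision carried): 0.1746×(-1.745258)=-0.304722, 0.1508×(-1.891801)=-0.285284, 0.1349×(-2.003222)=-0.270235, 0.2302×(-1.468807)=-0.338119, 0.127×(-2.063568)=-0.262073, 0.1825×(-1.701005)=-0.310433.
Sum = -1.770866, so H' = 1.7709.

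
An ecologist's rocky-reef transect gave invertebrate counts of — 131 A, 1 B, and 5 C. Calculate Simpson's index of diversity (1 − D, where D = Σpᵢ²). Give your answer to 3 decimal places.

Total N = 131+1+5 = 137, so the proportions are 0.9562, 0.0073, 0.0365 (working shown to 5 dp, full precision carried).
D = 0.9562² + 0.0073² + 0.0365² = 0.91433 + 0.00005 + 0.00133 = 0.91571.
So 1 − D = 0.08429, i.e. 0.084 to 3 decimal places.

0.084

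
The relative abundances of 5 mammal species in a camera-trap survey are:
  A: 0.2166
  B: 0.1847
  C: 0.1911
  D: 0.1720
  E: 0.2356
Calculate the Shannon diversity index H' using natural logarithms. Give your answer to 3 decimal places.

1.603

Each pᵢ ln pᵢ term (working shown to 5 dp, full precision carried): 0.2166×(-1.52970)=-0.33133, 0.1847×(-1.68902)=-0.31196, 0.1911×(-1.65496)=-0.31626, 0.172×(-1.76026)=-0.30276, 0.2356×(-1.44562)=-0.34059.
Sum = -1.60291, so H' = 1.603.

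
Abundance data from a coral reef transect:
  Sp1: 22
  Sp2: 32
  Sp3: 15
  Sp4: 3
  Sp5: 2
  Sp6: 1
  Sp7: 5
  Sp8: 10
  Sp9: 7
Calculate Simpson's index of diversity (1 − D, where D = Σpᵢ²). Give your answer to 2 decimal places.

0.80

Total N = 22+32+15+3+2+1+5+10+7 = 97, so the proportions are 0.2268, 0.3299, 0.1546, 0.0309, 0.0206, 0.0103, 0.0515, 0.1031, 0.0722 (working shown to 4 dp, full precision carried).
D = 0.2268² + 0.3299² + 0.1546² + 0.0309² + 0.0206² + 0.0103² + 0.0515² + 0.1031² + 0.0722² = 0.0514 + 0.1088 + 0.0239 + 0.0010 + 0.0004 + 0.0001 + 0.0027 + 0.0106 + 0.0052 = 0.2042.
So 1 − D = 0.7958, i.e. 0.80 to 2 decimal places.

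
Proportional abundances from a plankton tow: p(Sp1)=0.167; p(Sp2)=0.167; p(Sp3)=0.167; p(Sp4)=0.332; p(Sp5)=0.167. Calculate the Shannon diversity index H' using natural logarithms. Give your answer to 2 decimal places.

Each pᵢ ln pᵢ term (working shown to 4 dp, full precision carried): 0.167×(-1.7898)=-0.2989, 0.167×(-1.7898)=-0.2989, 0.167×(-1.7898)=-0.2989, 0.332×(-1.1026)=-0.3661, 0.167×(-1.7898)=-0.2989.
Sum = -1.5616, so H' = 1.56.

1.56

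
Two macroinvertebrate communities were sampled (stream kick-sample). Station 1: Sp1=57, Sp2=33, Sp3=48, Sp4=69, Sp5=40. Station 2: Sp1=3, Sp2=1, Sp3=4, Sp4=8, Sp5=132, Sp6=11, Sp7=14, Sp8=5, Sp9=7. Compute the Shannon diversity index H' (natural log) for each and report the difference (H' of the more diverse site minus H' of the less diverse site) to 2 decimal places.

0.44

Station 1: N=247, proportions 0.230769, 0.133603, 0.194332, 0.279352, 0.161943, giving H' = 1.576737 (working shown to 6 dp, full precision carried).
Station 2: N=185, proportions 0.016216, 0.005405, 0.021622, 0.043243, 0.713514, 0.059459, 0.075676, 0.027027, 0.037838, giving H' = 1.139282.
Difference = |1.576737 − 1.139282| = 0.437455, i.e. 0.44 to 2 decimal places.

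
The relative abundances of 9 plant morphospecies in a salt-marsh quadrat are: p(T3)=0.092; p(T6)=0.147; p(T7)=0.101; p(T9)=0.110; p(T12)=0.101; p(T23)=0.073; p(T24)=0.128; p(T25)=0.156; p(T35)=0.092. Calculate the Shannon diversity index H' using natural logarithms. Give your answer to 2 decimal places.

2.17

Each pᵢ ln pᵢ term (working shown to 4 dp, full precision carried): 0.092×(-2.3860)=-0.2195, 0.147×(-1.9173)=-0.2818, 0.101×(-2.2926)=-0.2316, 0.11×(-2.2073)=-0.2428, 0.101×(-2.2926)=-0.2316, 0.073×(-2.6173)=-0.1911, 0.128×(-2.0557)=-0.2631, 0.156×(-1.8579)=-0.2898, 0.092×(-2.3860)=-0.2195.
Sum = -2.1708, so H' = 2.17.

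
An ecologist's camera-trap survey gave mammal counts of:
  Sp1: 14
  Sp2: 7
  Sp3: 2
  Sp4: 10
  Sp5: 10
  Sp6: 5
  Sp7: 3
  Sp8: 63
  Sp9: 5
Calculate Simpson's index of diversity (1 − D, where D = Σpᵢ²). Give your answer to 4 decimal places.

Total N = 14+7+2+10+10+5+3+63+5 = 119, so the proportions are 0.117647, 0.058824, 0.016807, 0.084034, 0.084034, 0.042017, 0.02521, 0.529412, 0.042017 (working shown to 6 dp, full precision carried).
D = 0.117647² + 0.058824² + 0.016807² + 0.084034² + 0.084034² + 0.042017² + 0.02521² + 0.529412² + 0.042017² = 0.013841 + 0.003460 + 0.000282 + 0.007062 + 0.007062 + 0.001765 + 0.000636 + 0.280277 + 0.001765 = 0.316150.
So 1 − D = 0.683850, i.e. 0.6839 to 4 decimal places.

0.6839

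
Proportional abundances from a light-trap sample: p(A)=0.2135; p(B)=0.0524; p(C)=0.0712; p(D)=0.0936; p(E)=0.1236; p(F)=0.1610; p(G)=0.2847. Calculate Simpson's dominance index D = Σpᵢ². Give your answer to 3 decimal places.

D = 0.2135² + 0.0524² + 0.0712² + 0.0936² + 0.1236² + 0.161² + 0.2847² = 0.04558 + 0.00275 + 0.00507 + 0.00876 + 0.01528 + 0.02592 + 0.08105 = 0.18441 (working shown to 5 dp, full precision carried).
To 3 decimal places, D = 0.184.

0.184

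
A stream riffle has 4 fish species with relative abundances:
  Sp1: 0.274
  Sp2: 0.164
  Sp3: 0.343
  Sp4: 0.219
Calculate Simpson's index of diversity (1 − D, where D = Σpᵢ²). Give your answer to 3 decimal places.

D = 0.274² + 0.164² + 0.343² + 0.219² = 0.07508 + 0.02690 + 0.11765 + 0.04796 = 0.26758 (working shown to 5 dp, full precision carried).
So 1 − D = 0.73242, i.e. 0.732 to 3 decimal places.

0.732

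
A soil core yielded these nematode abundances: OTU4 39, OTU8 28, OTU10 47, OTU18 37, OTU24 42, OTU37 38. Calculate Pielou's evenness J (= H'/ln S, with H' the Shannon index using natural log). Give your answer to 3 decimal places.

Total N = 39+28+47+37+42+38 = 231, so the proportions are 0.16883, 0.12121, 0.20346, 0.16017, 0.18182, 0.1645 (working shown to 5 dp, full precision carried).
H' = −Σ pᵢ ln pᵢ = −((-0.30033) + (-0.25578) + (-0.32397) + (-0.29336) + (-0.30995) + (-0.29690)) = 1.78029.
With S = 6 species, ln S = 1.79176, so J = 1.78029/1.79176 = 0.99360, i.e. 0.994 to 3 decimal places.

0.994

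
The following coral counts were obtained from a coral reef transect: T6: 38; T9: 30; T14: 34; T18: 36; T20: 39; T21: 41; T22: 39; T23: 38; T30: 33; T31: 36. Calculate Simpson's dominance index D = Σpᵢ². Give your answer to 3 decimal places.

0.101

Total N = 38+30+34+36+39+41+39+38+33+36 = 364, so the proportions are 0.1044, 0.08242, 0.09341, 0.0989, 0.10714, 0.11264, 0.10714, 0.1044, 0.09066, 0.0989 (working shown to 5 dp, full precision carried).
D = 0.1044² + 0.08242² + 0.09341² + 0.0989² + 0.10714² + 0.11264² + 0.10714² + 0.1044² + 0.09066² + 0.0989² = 0.01090 + 0.00679 + 0.00872 + 0.00978 + 0.01148 + 0.01269 + 0.01148 + 0.01090 + 0.00822 + 0.00978 = 0.10074.
To 3 decimal places, D = 0.101.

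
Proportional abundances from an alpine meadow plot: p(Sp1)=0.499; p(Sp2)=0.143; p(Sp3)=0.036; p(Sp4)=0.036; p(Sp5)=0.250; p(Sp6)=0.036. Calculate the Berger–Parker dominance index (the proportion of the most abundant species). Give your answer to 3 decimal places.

0.499

The largest proportion is 0.499, i.e. d = 0.499 to 3 decimal places.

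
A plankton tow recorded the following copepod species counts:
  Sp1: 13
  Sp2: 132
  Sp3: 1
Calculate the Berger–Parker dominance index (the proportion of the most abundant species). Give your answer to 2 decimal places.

Total N = 13+132+1 = 146, so the proportions are 0.089, 0.9041, 0.0068 (working shown to 4 dp, full precision carried).
The largest proportion is 0.9041, i.e. d = 0.90 to 2 decimal places.

0.90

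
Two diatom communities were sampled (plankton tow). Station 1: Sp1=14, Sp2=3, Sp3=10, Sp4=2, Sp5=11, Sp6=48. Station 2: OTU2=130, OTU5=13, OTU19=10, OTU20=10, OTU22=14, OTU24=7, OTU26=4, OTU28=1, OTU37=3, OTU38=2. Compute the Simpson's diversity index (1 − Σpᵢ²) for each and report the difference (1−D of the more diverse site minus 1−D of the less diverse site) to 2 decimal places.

0.11

Station 1: N=88, proportions 0.1591, 0.0341, 0.1136, 0.0227, 0.125, 0.5455, giving 1−D = 0.6470 (working shown to 4 dp, full precision carried).
Station 2: N=194, proportions 0.6701, 0.067, 0.0515, 0.0515, 0.0722, 0.0361, 0.0206, 0.0052, 0.0155, 0.0103, giving 1−D = 0.5339.
Difference = |0.6470 − 0.5339| = 0.1131, i.e. 0.11 to 2 decimal places.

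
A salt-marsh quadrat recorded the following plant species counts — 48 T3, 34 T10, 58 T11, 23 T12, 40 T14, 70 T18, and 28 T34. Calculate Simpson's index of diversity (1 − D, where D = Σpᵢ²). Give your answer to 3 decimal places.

Total N = 48+34+58+23+40+70+28 = 301, so the proportions are 0.15947, 0.11296, 0.19269, 0.07641, 0.13289, 0.23256, 0.09302 (working shown to 5 dp, full precision carried).
D = 0.15947² + 0.11296² + 0.19269² + 0.07641² + 0.13289² + 0.23256² + 0.09302² = 0.02543 + 0.01276 + 0.03713 + 0.00584 + 0.01766 + 0.05408 + 0.00865 = 0.16155.
So 1 − D = 0.83845, i.e. 0.838 to 3 decimal places.

0.838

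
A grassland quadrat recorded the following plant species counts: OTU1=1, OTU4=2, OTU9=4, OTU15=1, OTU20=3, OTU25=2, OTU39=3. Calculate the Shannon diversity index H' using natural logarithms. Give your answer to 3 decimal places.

Total N = 1+2+4+1+3+2+3 = 16, so the proportions are 0.0625, 0.125, 0.25, 0.0625, 0.1875, 0.125, 0.1875 (working shown to 5 dp, full precision carried).
Each pᵢ ln pᵢ term: 0.0625×(-2.77259)=-0.17329, 0.125×(-2.07944)=-0.25993, 0.25×(-1.38629)=-0.34657, 0.0625×(-2.77259)=-0.17329, 0.1875×(-1.67398)=-0.31387, 0.125×(-2.07944)=-0.25993, 0.1875×(-1.67398)=-0.31387.
Sum = -1.84075, so H' = 1.841.

1.841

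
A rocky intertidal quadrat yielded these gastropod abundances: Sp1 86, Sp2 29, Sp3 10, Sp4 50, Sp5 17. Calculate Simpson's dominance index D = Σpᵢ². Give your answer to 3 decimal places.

0.302

Total N = 86+29+10+50+17 = 192, so the proportions are 0.44792, 0.15104, 0.05208, 0.26042, 0.08854 (working shown to 5 dp, full precision carried).
D = 0.44792² + 0.15104² + 0.05208² + 0.26042² + 0.08854² = 0.20063 + 0.02281 + 0.00271 + 0.06782 + 0.00784 = 0.30181.
To 3 decimal places, D = 0.302.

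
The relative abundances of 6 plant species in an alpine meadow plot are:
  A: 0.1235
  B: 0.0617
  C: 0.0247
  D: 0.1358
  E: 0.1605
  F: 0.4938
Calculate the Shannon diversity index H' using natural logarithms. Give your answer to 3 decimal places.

1.435

Each pᵢ ln pᵢ term (working shown to 5 dp, full precision carried): 0.1235×(-2.09151)=-0.25830, 0.0617×(-2.78547)=-0.17186, 0.0247×(-3.70095)=-0.09141, 0.1358×(-1.99657)=-0.27113, 0.1605×(-1.82946)=-0.29363, 0.4938×(-0.70562)=-0.34844.
Sum = -1.43478, so H' = 1.435.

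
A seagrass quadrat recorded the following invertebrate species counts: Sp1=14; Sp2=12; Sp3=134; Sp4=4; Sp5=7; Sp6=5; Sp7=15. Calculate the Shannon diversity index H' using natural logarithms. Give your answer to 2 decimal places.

1.11

Total N = 14+12+134+4+7+5+15 = 191, so the proportions are 0.0733, 0.0628, 0.7016, 0.0209, 0.0366, 0.0262, 0.0785 (working shown to 4 dp, full precision carried).
Each pᵢ ln pᵢ term: 0.0733×(-2.6132)=-0.1915, 0.0628×(-2.7674)=-0.1739, 0.7016×(-0.3544)=-0.2487, 0.0209×(-3.8660)=-0.0810, 0.0366×(-3.3064)=-0.1212, 0.0262×(-3.6428)=-0.0954, 0.0785×(-2.5442)=-0.1998.
Sum = -1.1114, so H' = 1.11.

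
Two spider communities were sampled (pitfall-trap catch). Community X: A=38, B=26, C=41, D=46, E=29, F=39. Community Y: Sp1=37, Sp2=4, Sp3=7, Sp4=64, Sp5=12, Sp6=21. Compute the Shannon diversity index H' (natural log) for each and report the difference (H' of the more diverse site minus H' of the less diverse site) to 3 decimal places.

Community X: N=219, proportions 0.17352, 0.11872, 0.18721, 0.21005, 0.13242, 0.17808, giving H' = 1.77335 (working shown to 5 dp, full precision carried).
Community Y: N=145, proportions 0.25517, 0.02759, 0.04828, 0.44138, 0.08276, 0.14483, giving H' = 1.44092.
Difference = |1.77335 − 1.44092| = 0.33243, i.e. 0.332 to 3 decimal places.

0.332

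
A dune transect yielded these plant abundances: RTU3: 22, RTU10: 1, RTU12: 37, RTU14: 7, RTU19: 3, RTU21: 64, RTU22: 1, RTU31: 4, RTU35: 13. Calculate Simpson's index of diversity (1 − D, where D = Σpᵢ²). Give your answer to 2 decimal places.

Total N = 22+1+37+7+3+64+1+4+13 = 152, so the proportions are 0.1447, 0.0066, 0.2434, 0.0461, 0.0197, 0.4211, 0.0066, 0.0263, 0.0855 (working shown to 4 dp, full precision carried).
D = 0.1447² + 0.0066² + 0.2434² + 0.0461² + 0.0197² + 0.4211² + 0.0066² + 0.0263² + 0.0855² = 0.0209 + 0.0000 + 0.0593 + 0.0021 + 0.0004 + 0.1773 + 0.0000 + 0.0007 + 0.0073 = 0.2681.
So 1 − D = 0.7319, i.e. 0.73 to 2 decimal places.

0.73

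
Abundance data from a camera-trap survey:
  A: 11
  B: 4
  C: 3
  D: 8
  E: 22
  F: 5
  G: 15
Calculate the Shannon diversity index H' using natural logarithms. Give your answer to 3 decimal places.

1.741

Total N = 11+4+3+8+22+5+15 = 68, so the proportions are 0.16176, 0.05882, 0.04412, 0.11765, 0.32353, 0.07353, 0.22059 (working shown to 5 dp, full precision carried).
Each pᵢ ln pᵢ term: 0.16176×(-1.82161)=-0.29467, 0.05882×(-2.83321)=-0.16666, 0.04412×(-3.12090)=-0.13769, 0.11765×(-2.14007)=-0.25177, 0.32353×(-1.12847)=-0.36509, 0.07353×(-2.61007)=-0.19192, 0.22059×(-1.51146)=-0.33341.
Sum = -1.74121, so H' = 1.741.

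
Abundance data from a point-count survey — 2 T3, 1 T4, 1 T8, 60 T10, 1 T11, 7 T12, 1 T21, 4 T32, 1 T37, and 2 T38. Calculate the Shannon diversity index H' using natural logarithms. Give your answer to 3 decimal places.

Total N = 2+1+1+60+1+7+1+4+1+2 = 80, so the proportions are 0.025, 0.0125, 0.0125, 0.75, 0.0125, 0.0875, 0.0125, 0.05, 0.0125, 0.025 (working shown to 5 dp, full precision carried).
Each pᵢ ln pᵢ term: 0.025×(-3.68888)=-0.09222, 0.0125×(-4.38203)=-0.05478, 0.0125×(-4.38203)=-0.05478, 0.75×(-0.28768)=-0.21576, 0.0125×(-4.38203)=-0.05478, 0.0875×(-2.43612)=-0.21316, 0.0125×(-4.38203)=-0.05478, 0.05×(-2.99573)=-0.14979, 0.0125×(-4.38203)=-0.05478, 0.025×(-3.68888)=-0.09222.
Sum = -1.03703, so H' = 1.037.

1.037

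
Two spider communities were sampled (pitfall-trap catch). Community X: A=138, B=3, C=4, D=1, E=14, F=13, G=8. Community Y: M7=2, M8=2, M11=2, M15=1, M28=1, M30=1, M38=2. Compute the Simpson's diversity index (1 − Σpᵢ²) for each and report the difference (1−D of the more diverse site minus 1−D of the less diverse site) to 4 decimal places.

Community X: N=181, proportions 0.7624309, 0.0165746, 0.0220994, 0.0055249, 0.0773481, 0.0718232, 0.0441989, giving 1−D = 0.4048106 (working shown to 7 dp, full precision carried).
Community Y: N=11, proportions 0.1818182, 0.1818182, 0.1818182, 0.0909091, 0.0909091, 0.0909091, 0.1818182, giving 1−D = 0.8429752.
Difference = |0.4048106 − 0.8429752| = 0.4381646, i.e. 0.4382 to 4 decimal places.

0.4382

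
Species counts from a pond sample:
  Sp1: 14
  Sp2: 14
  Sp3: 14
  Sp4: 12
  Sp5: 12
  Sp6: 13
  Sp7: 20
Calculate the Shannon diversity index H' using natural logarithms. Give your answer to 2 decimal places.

Total N = 14+14+14+12+12+13+20 = 99, so the proportions are 0.1414, 0.1414, 0.1414, 0.1212, 0.1212, 0.1313, 0.202 (working shown to 4 dp, full precision carried).
Each pᵢ ln pᵢ term: 0.1414×(-1.9561)=-0.2766, 0.1414×(-1.9561)=-0.2766, 0.1414×(-1.9561)=-0.2766, 0.1212×(-2.1102)=-0.2558, 0.1212×(-2.1102)=-0.2558, 0.1313×(-2.0302)=-0.2666, 0.202×(-1.5994)=-0.3231.
Sum = -1.9311, so H' = 1.93.

1.93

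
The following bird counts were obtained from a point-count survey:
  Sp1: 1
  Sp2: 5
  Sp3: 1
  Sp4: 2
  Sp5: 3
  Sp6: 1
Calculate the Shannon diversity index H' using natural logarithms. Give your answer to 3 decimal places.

Total N = 1+5+1+2+3+1 = 13, so the proportions are 0.07692, 0.38462, 0.07692, 0.15385, 0.23077, 0.07692 (working shown to 5 dp, full precision carried).
Each pᵢ ln pᵢ term: 0.07692×(-2.56495)=-0.19730, 0.38462×(-0.95551)=-0.36750, 0.07692×(-2.56495)=-0.19730, 0.15385×(-1.87180)=-0.28797, 0.23077×(-1.46634)=-0.33839, 0.07692×(-2.56495)=-0.19730.
Sum = -1.58577, so H' = 1.586.

1.586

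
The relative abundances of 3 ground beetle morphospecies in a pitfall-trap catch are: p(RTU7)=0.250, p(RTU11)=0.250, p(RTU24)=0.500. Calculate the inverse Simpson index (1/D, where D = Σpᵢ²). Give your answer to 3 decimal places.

2.667

D = 0.25² + 0.25² + 0.5² = 0.062500 + 0.062500 + 0.250000 = 0.375000 (working shown to 6 dp, full precision carried).
So 1/D = 2.66667, i.e. 2.667 to 3 decimal places.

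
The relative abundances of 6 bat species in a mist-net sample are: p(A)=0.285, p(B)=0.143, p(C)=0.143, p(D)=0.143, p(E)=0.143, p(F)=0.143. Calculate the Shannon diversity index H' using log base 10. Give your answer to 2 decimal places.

Each pᵢ log₁₀ pᵢ term (working shown to 4 dp, full precision carried): 0.285×(-0.5452)=-0.1554, 0.143×(-0.8447)=-0.1208, 0.143×(-0.8447)=-0.1208, 0.143×(-0.8447)=-0.1208, 0.143×(-0.8447)=-0.1208, 0.143×(-0.8447)=-0.1208.
Sum = -0.7593, so H' = 0.76.

0.76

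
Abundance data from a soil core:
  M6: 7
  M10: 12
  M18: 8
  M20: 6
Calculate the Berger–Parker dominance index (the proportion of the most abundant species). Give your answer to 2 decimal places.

0.36

Total N = 7+12+8+6 = 33, so the proportions are 0.2121, 0.3636, 0.2424, 0.1818 (working shown to 4 dp, full precision carried).
The largest proportion is 0.3636, i.e. d = 0.36 to 2 decimal places.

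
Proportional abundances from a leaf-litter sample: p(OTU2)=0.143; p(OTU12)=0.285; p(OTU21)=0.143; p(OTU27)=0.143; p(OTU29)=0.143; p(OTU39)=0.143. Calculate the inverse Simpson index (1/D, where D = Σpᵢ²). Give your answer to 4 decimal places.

D = 0.143² + 0.285² + 0.143² + 0.143² + 0.143² + 0.143² = 0.02044900 + 0.08122500 + 0.02044900 + 0.02044900 + 0.02044900 + 0.02044900 = 0.18347000 (working shown to 8 dp, full precision carried).
So 1/D = 5.450482, i.e. 5.4505 to 4 decimal places.

5.4505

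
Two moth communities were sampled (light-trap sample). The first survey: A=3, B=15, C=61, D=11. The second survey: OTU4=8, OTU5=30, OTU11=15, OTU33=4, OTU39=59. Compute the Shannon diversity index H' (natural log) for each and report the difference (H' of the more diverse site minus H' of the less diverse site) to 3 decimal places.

0.326

The first survey: N=90, proportions 0.03333, 0.16667, 0.67778, 0.12222, giving H' = 0.93251 (working shown to 5 dp, full precision carried).
The second survey: N=116, proportions 0.06897, 0.25862, 0.12931, 0.03448, 0.50862, giving H' = 1.25866.
Difference = |0.93251 − 1.25866| = 0.32615, i.e. 0.326 to 3 decimal places.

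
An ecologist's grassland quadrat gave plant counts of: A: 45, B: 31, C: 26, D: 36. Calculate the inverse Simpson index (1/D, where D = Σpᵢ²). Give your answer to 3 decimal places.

3.841

Total N = 45+31+26+36 = 138, so the proportions are 0.326087, 0.2246377, 0.1884058, 0.2608696 (working shown to 7 dp, full precision carried).
D = 0.326087² + 0.2246377² + 0.1884058² + 0.2608696² = 0.1063327 + 0.0504621 + 0.0354967 + 0.0680529 = 0.2603445.
So 1/D = 3.84106, i.e. 3.841 to 3 decimal places.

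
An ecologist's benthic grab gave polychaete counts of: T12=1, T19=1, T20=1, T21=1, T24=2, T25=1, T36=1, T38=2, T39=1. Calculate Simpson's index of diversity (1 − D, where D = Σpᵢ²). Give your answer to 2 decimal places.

Total N = 1+1+1+1+2+1+1+2+1 = 11, so the proportions are 0.0909, 0.0909, 0.0909, 0.0909, 0.1818, 0.0909, 0.0909, 0.1818, 0.0909 (working shown to 4 dp, full precision carried).
D = 0.0909² + 0.0909² + 0.0909² + 0.0909² + 0.1818² + 0.0909² + 0.0909² + 0.1818² + 0.0909² = 0.0083 + 0.0083 + 0.0083 + 0.0083 + 0.0331 + 0.0083 + 0.0083 + 0.0331 + 0.0083 = 0.1240.
So 1 − D = 0.8760, i.e. 0.88 to 2 decimal places.

0.88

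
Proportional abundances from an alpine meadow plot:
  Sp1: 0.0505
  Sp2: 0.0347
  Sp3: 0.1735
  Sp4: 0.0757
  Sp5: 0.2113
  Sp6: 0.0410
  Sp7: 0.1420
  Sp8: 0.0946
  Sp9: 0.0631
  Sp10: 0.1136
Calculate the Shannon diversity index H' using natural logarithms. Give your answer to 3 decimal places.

2.148

Each pᵢ ln pᵢ term (working shown to 5 dp, full precision carried): 0.0505×(-2.98578)=-0.15078, 0.0347×(-3.36102)=-0.11663, 0.1735×(-1.75158)=-0.30390, 0.0757×(-2.58098)=-0.19538, 0.2113×(-1.55448)=-0.32846, 0.041×(-3.19418)=-0.13096, 0.142×(-1.95193)=-0.27717, 0.0946×(-2.35810)=-0.22308, 0.0631×(-2.76303)=-0.17435, 0.1136×(-2.17507)=-0.24709.
Sum = -2.14780, so H' = 2.148.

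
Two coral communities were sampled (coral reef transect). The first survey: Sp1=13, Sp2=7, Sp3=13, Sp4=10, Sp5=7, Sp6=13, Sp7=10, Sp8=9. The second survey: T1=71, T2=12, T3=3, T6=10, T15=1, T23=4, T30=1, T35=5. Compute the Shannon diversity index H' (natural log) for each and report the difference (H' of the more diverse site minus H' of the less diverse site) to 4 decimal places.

0.8592

The first survey: N=82, proportions 0.158537, 0.085366, 0.158537, 0.121951, 0.085366, 0.158537, 0.121951, 0.109756, giving H' = 2.051811 (working shown to 6 dp, full precision carried).
The second survey: N=107, proportions 0.663551, 0.11215, 0.028037, 0.093458, 0.009346, 0.037383, 0.009346, 0.046729, giving H' = 1.192612.
Difference = |2.051811 − 1.192612| = 0.859199, i.e. 0.8592 to 4 decimal places.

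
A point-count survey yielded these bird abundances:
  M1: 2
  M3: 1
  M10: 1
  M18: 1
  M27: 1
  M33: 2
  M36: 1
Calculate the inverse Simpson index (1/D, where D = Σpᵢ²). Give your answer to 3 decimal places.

6.231

Total N = 2+1+1+1+1+2+1 = 9, so the proportions are 0.2222222, 0.1111111, 0.1111111, 0.1111111, 0.1111111, 0.2222222, 0.1111111 (working shown to 7 dp, full precision carried).
D = 0.2222222² + 0.1111111² + 0.1111111² + 0.1111111² + 0.1111111² + 0.2222222² + 0.1111111² = 0.0493827 + 0.0123457 + 0.0123457 + 0.0123457 + 0.0123457 + 0.0493827 + 0.0123457 = 0.1604938.
So 1/D = 6.23077, i.e. 6.231 to 3 decimal places.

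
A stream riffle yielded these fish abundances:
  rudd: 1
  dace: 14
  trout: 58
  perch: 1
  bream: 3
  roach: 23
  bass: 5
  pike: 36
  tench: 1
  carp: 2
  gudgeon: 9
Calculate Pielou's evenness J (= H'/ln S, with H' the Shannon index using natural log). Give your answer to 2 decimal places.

Total N = 1+14+58+1+3+23+5+36+1+2+9 = 153, so the proportions are 0.0065, 0.0915, 0.3791, 0.0065, 0.0196, 0.1503, 0.0327, 0.2353, 0.0065, 0.0131, 0.0588 (working shown to 4 dp, full precision carried).
H' = −Σ pᵢ ln pᵢ = −((-0.0329) + (-0.2188) + (-0.3677) + (-0.0329) + (-0.0771) + (-0.2849) + (-0.1118) + (-0.3405) + (-0.0329) + (-0.0567) + (-0.1667)) = 1.7227.
With S = 11 species, ln S = 2.3979, so J = 1.7227/2.3979 = 0.7184, i.e. 0.72 to 2 decimal places.

0.72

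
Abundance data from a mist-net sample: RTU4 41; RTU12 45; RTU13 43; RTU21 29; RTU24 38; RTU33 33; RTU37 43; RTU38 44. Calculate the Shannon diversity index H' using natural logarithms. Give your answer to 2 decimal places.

Total N = 41+45+43+29+38+33+43+44 = 316, so the proportions are 0.1297, 0.1424, 0.1361, 0.0918, 0.1203, 0.1044, 0.1361, 0.1392 (working shown to 4 dp, full precision carried).
Each pᵢ ln pᵢ term: 0.1297×(-2.0422)=-0.2650, 0.1424×(-1.9491)=-0.2776, 0.1361×(-1.9945)=-0.2714, 0.0918×(-2.3884)=-0.2192, 0.1203×(-2.1182)=-0.2547, 0.1044×(-2.2592)=-0.2359, 0.1361×(-1.9945)=-0.2714, 0.1392×(-1.9716)=-0.2745.
Sum = -2.0697, so H' = 2.07.

2.07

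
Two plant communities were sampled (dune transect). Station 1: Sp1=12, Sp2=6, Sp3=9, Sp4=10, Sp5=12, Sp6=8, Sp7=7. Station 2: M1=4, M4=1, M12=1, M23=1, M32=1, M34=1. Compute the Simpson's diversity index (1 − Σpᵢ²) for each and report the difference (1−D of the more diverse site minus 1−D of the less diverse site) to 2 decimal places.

0.11

Station 1: N=64, proportions 0.1875, 0.0938, 0.1406, 0.1562, 0.1875, 0.125, 0.1094, giving 1−D = 0.8491 (working shown to 4 dp, full precision carried).
Station 2: N=9, proportions 0.4444, 0.1111, 0.1111, 0.1111, 0.1111, 0.1111, giving 1−D = 0.7407.
Difference = |0.8491 − 0.7407| = 0.1084, i.e. 0.11 to 2 decimal places.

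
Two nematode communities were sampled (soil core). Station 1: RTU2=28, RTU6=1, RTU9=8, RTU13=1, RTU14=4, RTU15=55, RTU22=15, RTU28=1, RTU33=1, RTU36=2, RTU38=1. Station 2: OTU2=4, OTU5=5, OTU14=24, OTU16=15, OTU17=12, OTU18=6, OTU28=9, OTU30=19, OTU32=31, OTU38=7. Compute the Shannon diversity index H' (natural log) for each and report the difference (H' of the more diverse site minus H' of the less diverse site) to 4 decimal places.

0.5713

Station 1: N=117, proportions 0.239316, 0.008547, 0.068376, 0.008547, 0.034188, 0.470085, 0.128205, 0.008547, 0.008547, 0.017094, 0.008547, giving H' = 1.532321 (working shown to 6 dp, full precision carried).
Station 2: N=132, proportions 0.030303, 0.037879, 0.181818, 0.113636, 0.090909, 0.045455, 0.068182, 0.143939, 0.234848, 0.05303, giving H' = 2.103634.
Difference = |1.532321 − 2.103634| = 0.571313, i.e. 0.5713 to 4 decimal places.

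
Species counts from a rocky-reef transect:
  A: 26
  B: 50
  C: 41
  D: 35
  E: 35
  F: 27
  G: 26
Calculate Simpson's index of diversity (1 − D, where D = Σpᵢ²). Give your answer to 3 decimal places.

0.849

Total N = 26+50+41+35+35+27+26 = 240, so the proportions are 0.10833, 0.20833, 0.17083, 0.14583, 0.14583, 0.1125, 0.10833 (working shown to 5 dp, full precision carried).
D = 0.10833² + 0.20833² + 0.17083² + 0.14583² + 0.14583² + 0.1125² + 0.10833² = 0.01174 + 0.04340 + 0.02918 + 0.02127 + 0.02127 + 0.01266 + 0.01174 = 0.15125.
So 1 − D = 0.84875, i.e. 0.849 to 3 decimal places.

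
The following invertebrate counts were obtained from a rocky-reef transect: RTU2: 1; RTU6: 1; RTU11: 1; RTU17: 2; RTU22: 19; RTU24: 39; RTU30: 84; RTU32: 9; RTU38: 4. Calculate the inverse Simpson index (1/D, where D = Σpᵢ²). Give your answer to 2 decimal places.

2.83

Total N = 1+1+1+2+19+39+84+9+4 = 160, so the proportions are 0.00625, 0.00625, 0.00625, 0.0125, 0.11875, 0.24375, 0.525, 0.05625, 0.025 (working shown to 5 dp, full precision carried).
D = 0.00625² + 0.00625² + 0.00625² + 0.0125² + 0.11875² + 0.24375² + 0.525² + 0.05625² + 0.025² = 0.00004 + 0.00004 + 0.00004 + 0.00016 + 0.01410 + 0.05941 + 0.27563 + 0.00316 + 0.00063 = 0.35320.
So 1/D = 2.8312, i.e. 2.83 to 2 decimal places.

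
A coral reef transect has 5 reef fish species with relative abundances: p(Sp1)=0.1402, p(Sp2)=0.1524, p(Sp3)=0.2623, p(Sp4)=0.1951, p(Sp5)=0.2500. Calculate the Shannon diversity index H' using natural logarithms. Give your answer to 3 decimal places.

1.579

Each pᵢ ln pᵢ term (working shown to 5 dp, full precision carried): 0.1402×(-1.96469)=-0.27545, 0.1524×(-1.88125)=-0.28670, 0.2623×(-1.33827)=-0.35103, 0.1951×(-1.63424)=-0.31884, 0.25×(-1.38629)=-0.34657.
Sum = -1.57859, so H' = 1.579.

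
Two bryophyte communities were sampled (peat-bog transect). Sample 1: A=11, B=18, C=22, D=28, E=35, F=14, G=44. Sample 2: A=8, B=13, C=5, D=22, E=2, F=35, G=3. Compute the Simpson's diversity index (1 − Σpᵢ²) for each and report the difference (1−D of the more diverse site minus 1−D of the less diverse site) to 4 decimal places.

0.0843

Sample 1: N=172, proportions 0.0639535, 0.1046512, 0.127907, 0.1627907, 0.2034884, 0.0813953, 0.255814, giving 1−D = 0.8286236 (working shown to 7 dp, full precision carried).
Sample 2: N=88, proportions 0.0909091, 0.1477273, 0.0568182, 0.25, 0.0227273, 0.3977273, 0.0340909, giving 1−D = 0.7443182.
Difference = |0.8286236 − 0.7443182| = 0.0843054, i.e. 0.0843 to 4 decimal places.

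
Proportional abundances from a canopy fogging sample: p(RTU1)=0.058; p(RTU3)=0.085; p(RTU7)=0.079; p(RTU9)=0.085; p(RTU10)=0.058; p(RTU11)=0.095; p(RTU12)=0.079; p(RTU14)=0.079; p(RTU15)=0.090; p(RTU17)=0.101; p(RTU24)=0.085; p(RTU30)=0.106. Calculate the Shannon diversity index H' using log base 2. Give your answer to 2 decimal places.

Each pᵢ log₂ pᵢ term (working shown to 4 dp, full precision carried): 0.058×(-4.1078)=-0.2383, 0.085×(-3.5564)=-0.3023, 0.079×(-3.6620)=-0.2893, 0.085×(-3.5564)=-0.3023, 0.058×(-4.1078)=-0.2383, 0.095×(-3.3959)=-0.3226, 0.079×(-3.6620)=-0.2893, 0.079×(-3.6620)=-0.2893, 0.09×(-3.4739)=-0.3127, 0.101×(-3.3076)=-0.3341, 0.085×(-3.5564)=-0.3023, 0.106×(-3.2379)=-0.3432.
Sum = -3.5638, so H' = 3.56.

3.56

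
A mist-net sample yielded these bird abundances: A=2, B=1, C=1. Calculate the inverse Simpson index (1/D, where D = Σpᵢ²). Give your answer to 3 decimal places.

2.667

Total N = 2+1+1 = 4, so the proportions are 0.5, 0.25, 0.25 (working shown to 6 dp, full precision carried).
D = 0.5² + 0.25² + 0.25² = 0.250000 + 0.062500 + 0.062500 = 0.375000.
So 1/D = 2.66667, i.e. 2.667 to 3 decimal places.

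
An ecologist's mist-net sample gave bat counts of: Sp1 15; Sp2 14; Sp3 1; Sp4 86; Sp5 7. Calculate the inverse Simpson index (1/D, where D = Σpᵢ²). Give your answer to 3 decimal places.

1.923

Total N = 15+14+1+86+7 = 123, so the proportions are 0.121951, 0.113821, 0.00813, 0.699187, 0.056911 (working shown to 6 dp, full precision carried).
D = 0.121951² + 0.113821² + 0.00813² + 0.699187² + 0.056911² = 0.014872 + 0.012955 + 0.000066 + 0.488862 + 0.003239 = 0.519995.
So 1/D = 1.92310, i.e. 1.923 to 3 decimal places.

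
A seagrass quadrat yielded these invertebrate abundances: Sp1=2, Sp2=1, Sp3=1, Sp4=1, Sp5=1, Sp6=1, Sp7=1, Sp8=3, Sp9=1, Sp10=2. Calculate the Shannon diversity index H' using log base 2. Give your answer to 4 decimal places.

Total N = 2+1+1+1+1+1+1+3+1+2 = 14, so the proportions are 0.142857, 0.071429, 0.071429, 0.071429, 0.071429, 0.071429, 0.071429, 0.214286, 0.071429, 0.142857 (working shown to 6 dp, full precision carried).
Each pᵢ log₂ pᵢ term: 0.142857×(-2.807355)=-0.401051, 0.071429×(-3.807355)=-0.271954, 0.071429×(-3.807355)=-0.271954, 0.071429×(-3.807355)=-0.271954, 0.071429×(-3.807355)=-0.271954, 0.071429×(-3.807355)=-0.271954, 0.071429×(-3.807355)=-0.271954, 0.214286×(-2.222392)=-0.476227, 0.071429×(-3.807355)=-0.271954, 0.142857×(-2.807355)=-0.401051.
Sum = -3.182006, so H' = 3.1820.

3.1820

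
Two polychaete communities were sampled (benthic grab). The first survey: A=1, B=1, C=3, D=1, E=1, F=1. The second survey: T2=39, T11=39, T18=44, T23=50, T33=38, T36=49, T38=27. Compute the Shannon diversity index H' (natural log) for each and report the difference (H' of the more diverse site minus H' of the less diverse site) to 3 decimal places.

The first survey: N=8, proportions 0.125, 0.125, 0.375, 0.125, 0.125, 0.125, giving H' = 1.66746 (working shown to 5 dp, full precision carried).
The second survey: N=286, proportions 0.13636, 0.13636, 0.15385, 0.17483, 0.13287, 0.17133, 0.09441, giving H' = 1.92949.
Difference = |1.66746 − 1.92949| = 0.26203, i.e. 0.262 to 3 decimal places.

0.262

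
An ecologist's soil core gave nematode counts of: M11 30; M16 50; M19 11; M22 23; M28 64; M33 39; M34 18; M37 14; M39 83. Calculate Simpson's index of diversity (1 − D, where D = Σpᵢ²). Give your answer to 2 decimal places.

Total N = 30+50+11+23+64+39+18+14+83 = 332, so the proportions are 0.0904, 0.1506, 0.0331, 0.0693, 0.1928, 0.1175, 0.0542, 0.0422, 0.25 (working shown to 4 dp, full precision carried).
D = 0.0904² + 0.1506² + 0.0331² + 0.0693² + 0.1928² + 0.1175² + 0.0542² + 0.0422² + 0.25² = 0.0082 + 0.0227 + 0.0011 + 0.0048 + 0.0372 + 0.0138 + 0.0029 + 0.0018 + 0.0625 = 0.1549.
So 1 − D = 0.8451, i.e. 0.85 to 2 decimal places.

0.85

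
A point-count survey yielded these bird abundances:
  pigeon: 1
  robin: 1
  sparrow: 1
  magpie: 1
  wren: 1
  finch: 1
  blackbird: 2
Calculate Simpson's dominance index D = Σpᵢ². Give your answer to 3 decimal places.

0.156

Total N = 1+1+1+1+1+1+2 = 8, so the proportions are 0.125, 0.125, 0.125, 0.125, 0.125, 0.125, 0.25 (working shown to 5 dp, full precision carried).
D = 0.125² + 0.125² + 0.125² + 0.125² + 0.125² + 0.125² + 0.25² = 0.01562 + 0.01562 + 0.01562 + 0.01562 + 0.01562 + 0.01562 + 0.06250 = 0.15625.
To 3 decimal places, D = 0.156.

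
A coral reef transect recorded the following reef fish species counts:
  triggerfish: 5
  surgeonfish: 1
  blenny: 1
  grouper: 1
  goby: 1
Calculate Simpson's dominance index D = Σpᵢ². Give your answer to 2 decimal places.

Total N = 5+1+1+1+1 = 9, so the proportions are 0.5556, 0.1111, 0.1111, 0.1111, 0.1111 (working shown to 4 dp, full precision carried).
D = 0.5556² + 0.1111² + 0.1111² + 0.1111² + 0.1111² = 0.3086 + 0.0123 + 0.0123 + 0.0123 + 0.0123 = 0.3580.
To 2 decimal places, D = 0.36.

0.36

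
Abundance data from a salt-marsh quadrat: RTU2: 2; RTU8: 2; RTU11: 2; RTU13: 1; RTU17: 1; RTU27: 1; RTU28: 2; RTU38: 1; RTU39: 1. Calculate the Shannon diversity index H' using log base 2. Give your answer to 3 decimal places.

3.085

Total N = 2+2+2+1+1+1+2+1+1 = 13, so the proportions are 0.15385, 0.15385, 0.15385, 0.07692, 0.07692, 0.07692, 0.15385, 0.07692, 0.07692 (working shown to 5 dp, full precision carried).
Each pᵢ log₂ pᵢ term: 0.15385×(-2.70044)=-0.41545, 0.15385×(-2.70044)=-0.41545, 0.15385×(-2.70044)=-0.41545, 0.07692×(-3.70044)=-0.28465, 0.07692×(-3.70044)=-0.28465, 0.07692×(-3.70044)=-0.28465, 0.15385×(-2.70044)=-0.41545, 0.07692×(-3.70044)=-0.28465, 0.07692×(-3.70044)=-0.28465.
Sum = -3.08506, so H' = 3.085.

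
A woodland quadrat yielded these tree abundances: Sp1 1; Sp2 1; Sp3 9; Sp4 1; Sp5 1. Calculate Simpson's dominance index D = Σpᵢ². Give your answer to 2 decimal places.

Total N = 1+1+9+1+1 = 13, so the proportions are 0.0769, 0.0769, 0.6923, 0.0769, 0.0769 (working shown to 4 dp, full precision carried).
D = 0.0769² + 0.0769² + 0.6923² + 0.0769² + 0.0769² = 0.0059 + 0.0059 + 0.4793 + 0.0059 + 0.0059 = 0.5030.
To 2 decimal places, D = 0.50.

0.50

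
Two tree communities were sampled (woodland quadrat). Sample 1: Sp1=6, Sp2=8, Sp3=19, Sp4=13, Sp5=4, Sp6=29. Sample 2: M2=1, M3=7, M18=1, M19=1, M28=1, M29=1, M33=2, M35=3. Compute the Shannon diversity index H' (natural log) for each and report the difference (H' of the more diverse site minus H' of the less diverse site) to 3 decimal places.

0.170

Sample 1: N=79, proportions 0.075949, 0.101266, 0.240506, 0.164557, 0.050633, 0.367089, giving H' = 1.586264 (working shown to 6 dp, full precision carried).
Sample 2: N=17, proportions 0.058824, 0.411765, 0.058824, 0.058824, 0.058824, 0.058824, 0.117647, 0.176471, giving H' = 1.756537.
Difference = |1.586264 − 1.756537| = 0.170273, i.e. 0.170 to 3 decimal places.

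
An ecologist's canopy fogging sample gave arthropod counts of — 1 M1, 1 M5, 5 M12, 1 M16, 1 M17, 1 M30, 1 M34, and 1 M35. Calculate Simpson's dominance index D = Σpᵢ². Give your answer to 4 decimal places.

Total N = 1+1+5+1+1+1+1+1 = 12, so the proportions are 0.083333, 0.083333, 0.416667, 0.083333, 0.083333, 0.083333, 0.083333, 0.083333 (working shown to 6 dp, full precision carried).
D = 0.083333² + 0.083333² + 0.416667² + 0.083333² + 0.083333² + 0.083333² + 0.083333² + 0.083333² = 0.006944 + 0.006944 + 0.173611 + 0.006944 + 0.006944 + 0.006944 + 0.006944 + 0.006944 = 0.222222.
To 4 decimal places, D = 0.2222.

0.2222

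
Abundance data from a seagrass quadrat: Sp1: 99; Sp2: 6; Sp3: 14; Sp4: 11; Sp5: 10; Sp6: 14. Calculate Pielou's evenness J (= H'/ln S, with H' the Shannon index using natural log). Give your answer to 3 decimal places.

0.677

Total N = 99+6+14+11+10+14 = 154, so the proportions are 0.64286, 0.03896, 0.09091, 0.07143, 0.06494, 0.09091 (working shown to 5 dp, full precision carried).
H' = −Σ pᵢ ln pᵢ = −((-0.28404) + (-0.12644) + (-0.21799) + (-0.18850) + (-0.17756) + (-0.21799)) = 1.21251.
With S = 6 species, ln S = 1.79176, so J = 1.21251/1.79176 = 0.67672, i.e. 0.677 to 3 decimal places.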